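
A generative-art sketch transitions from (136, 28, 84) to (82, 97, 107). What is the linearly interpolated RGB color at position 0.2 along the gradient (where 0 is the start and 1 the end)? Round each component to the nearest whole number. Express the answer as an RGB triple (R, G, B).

R = 136 + 0.2 × (82 − 136) = 136 + 0.2 × -54 = 125.2 → 125
G = 28 + 0.2 × (97 − 28) = 28 + 0.2 × 69 = 41.8 → 42
B = 84 + 0.2 × (107 − 84) = 84 + 0.2 × 23 = 88.6 → 89
So the blended color is (125, 42, 89), about #7d2a59.

(125, 42, 89)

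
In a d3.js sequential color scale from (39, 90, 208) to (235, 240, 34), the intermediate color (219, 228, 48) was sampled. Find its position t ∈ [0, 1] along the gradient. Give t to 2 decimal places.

Invert the lerp on the R channel (largest span, 196): t = (219 − 39) / (235 − 39) = 180/196 = 0.91837.
Check on G: (228 − 90)/(240 − 90) = 0.92 ✓

0.92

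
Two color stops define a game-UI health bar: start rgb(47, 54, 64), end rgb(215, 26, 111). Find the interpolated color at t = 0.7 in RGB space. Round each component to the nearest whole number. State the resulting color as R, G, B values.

(165, 34, 97)

R = 47 + 0.7 × (215 − 47) = 47 + 0.7 × 168 = 164.6 → 165
G = 54 + 0.7 × (26 − 54) = 54 + 0.7 × -28 = 34.4 → 34
B = 64 + 0.7 × (111 − 64) = 64 + 0.7 × 47 = 96.9 → 97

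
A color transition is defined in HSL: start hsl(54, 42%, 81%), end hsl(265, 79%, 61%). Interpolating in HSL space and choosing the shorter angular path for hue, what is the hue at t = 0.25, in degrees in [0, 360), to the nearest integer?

Hue: 265 − 54 = 211°, but |211| > 180 so the shorter arc goes the other way: Δh = 211 − 360 = -149°.
H = 54 + 0.25 × (-149) = 16.75 → 17°

17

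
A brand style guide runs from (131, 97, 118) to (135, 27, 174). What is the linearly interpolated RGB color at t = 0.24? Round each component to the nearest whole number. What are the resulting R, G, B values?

(132, 80, 131)

R = 131 + 0.24 × (135 − 131) = 131 + 0.24 × 4 = 131.96 → 132
G = 97 + 0.24 × (27 − 97) = 97 + 0.24 × -70 = 80.2 → 80
B = 118 + 0.24 × (174 − 118) = 118 + 0.24 × 56 = 131.44 → 131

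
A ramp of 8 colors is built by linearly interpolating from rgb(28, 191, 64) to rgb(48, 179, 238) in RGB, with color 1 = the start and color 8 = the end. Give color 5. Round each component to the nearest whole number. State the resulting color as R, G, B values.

With 8 swatches and endpoints inclusive, swatch 5 sits at t = (5 − 1)/(8 − 1) = 4/7 ≈ 0.5714.
R = 28 + 0.5714 × (48 − 28) = 39.428 → 39
G = 191 + 0.5714 × (179 − 191) = 184.143 → 184
B = 64 + 0.5714 × (238 − 64) = 163.424 → 163

(39, 184, 163)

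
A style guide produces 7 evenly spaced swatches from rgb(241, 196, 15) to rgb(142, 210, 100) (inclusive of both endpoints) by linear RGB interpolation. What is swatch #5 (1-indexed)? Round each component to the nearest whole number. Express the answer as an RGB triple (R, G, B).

(175, 205, 72)

With 7 swatches and endpoints inclusive, swatch 5 sits at t = (5 − 1)/(7 − 1) = 4/6 ≈ 0.6667.
R = 241 + 0.6667 × (142 − 241) = 174.997 → 175
G = 196 + 0.6667 × (210 − 196) = 205.334 → 205
B = 15 + 0.6667 × (100 − 15) = 71.669 → 72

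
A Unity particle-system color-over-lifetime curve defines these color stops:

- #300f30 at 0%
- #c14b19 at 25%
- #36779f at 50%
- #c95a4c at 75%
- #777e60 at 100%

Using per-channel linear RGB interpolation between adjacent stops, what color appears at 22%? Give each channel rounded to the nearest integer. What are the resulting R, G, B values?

(176, 68, 28)

22% lies between the 0% and 25% stops, so the local fraction is t = (22 − 0)/(25 − 0) = 22/25 ≈ 0.88.
#300f30 → (48, 15, 48); #c14b19 → (193, 75, 25).
R = 48 + 0.88 × (193 − 48) = 175.6 → 176
G = 15 + 0.88 × (75 − 15) = 67.8 → 68
B = 48 + 0.88 × (25 − 48) = 27.76 → 28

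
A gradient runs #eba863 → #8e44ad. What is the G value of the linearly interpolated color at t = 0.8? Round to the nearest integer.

88

G₁ = 168 (from #eba863), G₂ = 68 (from #8e44ad).
G = 168 + 0.8 × (68 − 168) = 88 → 88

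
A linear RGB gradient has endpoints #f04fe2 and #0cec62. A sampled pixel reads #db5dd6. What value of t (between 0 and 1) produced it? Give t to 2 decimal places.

0.09

Invert the lerp on the R channel (largest span, 228): t = (219 − 240) / (12 − 240) = -21/-228 = 0.092105.
Check on G: (93 − 79)/(236 − 79) = 0.08917 ✓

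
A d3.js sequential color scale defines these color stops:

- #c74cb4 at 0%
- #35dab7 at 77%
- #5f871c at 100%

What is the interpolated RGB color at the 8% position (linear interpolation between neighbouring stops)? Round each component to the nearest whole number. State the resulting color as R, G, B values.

(184, 91, 180)

8% lies between the 0% and 77% stops, so the local fraction is t = (8 − 0)/(77 − 0) = 8/77 ≈ 0.1039.
#c74cb4 → (199, 76, 180); #35dab7 → (53, 218, 183).
R = 199 + 0.1039 × (53 − 199) = 183.831 → 184
G = 76 + 0.1039 × (218 − 76) = 90.754 → 91
B = 180 + 0.1039 × (183 − 180) = 180.312 → 180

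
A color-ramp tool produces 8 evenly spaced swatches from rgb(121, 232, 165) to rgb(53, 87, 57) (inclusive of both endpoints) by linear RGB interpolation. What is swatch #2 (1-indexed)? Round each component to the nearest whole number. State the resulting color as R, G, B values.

(111, 211, 150)

With 8 swatches and endpoints inclusive, swatch 2 sits at t = (2 − 1)/(8 − 1) = 1/7 ≈ 0.1429.
R = 121 + 0.1429 × (53 − 121) = 111.283 → 111
G = 232 + 0.1429 × (87 − 232) = 211.279 → 211
B = 165 + 0.1429 × (57 − 165) = 149.567 → 150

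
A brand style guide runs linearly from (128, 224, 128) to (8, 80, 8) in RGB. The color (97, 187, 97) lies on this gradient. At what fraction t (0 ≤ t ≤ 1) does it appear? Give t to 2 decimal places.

Invert the lerp on the G channel (largest span, 144): t = (187 − 224) / (80 − 224) = -37/-144 = 0.25694.
Check on R: (97 − 128)/(8 − 128) = 0.2583 ✓

0.26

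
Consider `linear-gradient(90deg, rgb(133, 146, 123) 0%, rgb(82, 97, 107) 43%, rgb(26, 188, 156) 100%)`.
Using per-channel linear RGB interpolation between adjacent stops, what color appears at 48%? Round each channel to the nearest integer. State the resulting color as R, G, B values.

48% lies between the 43% and 100% stops, so the local fraction is t = (48 − 43)/(100 − 43) = 5/57 ≈ 0.0877.
R = 82 + 0.0877 × (26 − 82) = 77.089 → 77
G = 97 + 0.0877 × (188 − 97) = 104.981 → 105
B = 107 + 0.0877 × (156 − 107) = 111.297 → 111

(77, 105, 111)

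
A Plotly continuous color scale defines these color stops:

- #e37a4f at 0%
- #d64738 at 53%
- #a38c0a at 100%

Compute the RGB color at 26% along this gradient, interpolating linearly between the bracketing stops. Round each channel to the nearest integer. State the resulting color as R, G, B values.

26% lies between the 0% and 53% stops, so the local fraction is t = (26 − 0)/(53 − 0) = 26/53 ≈ 0.4906.
#e37a4f → (227, 122, 79); #d64738 → (214, 71, 56).
R = 227 + 0.4906 × (214 − 227) = 220.622 → 221
G = 122 + 0.4906 × (71 − 122) = 96.979 → 97
B = 79 + 0.4906 × (56 − 79) = 67.716 → 68

(221, 97, 68)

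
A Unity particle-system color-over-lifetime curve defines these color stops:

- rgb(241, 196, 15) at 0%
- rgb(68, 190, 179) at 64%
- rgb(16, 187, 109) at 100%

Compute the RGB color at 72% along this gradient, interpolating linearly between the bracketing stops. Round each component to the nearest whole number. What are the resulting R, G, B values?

(56, 189, 163)

72% lies between the 64% and 100% stops, so the local fraction is t = (72 − 64)/(100 − 64) = 8/36 ≈ 0.2222.
R = 68 + 0.2222 × (16 − 68) = 56.446 → 56
G = 190 + 0.2222 × (187 − 190) = 189.333 → 189
B = 179 + 0.2222 × (109 − 179) = 163.446 → 163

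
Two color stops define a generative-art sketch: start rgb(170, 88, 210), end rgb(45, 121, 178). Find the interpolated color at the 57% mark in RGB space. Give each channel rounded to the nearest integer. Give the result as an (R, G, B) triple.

57% corresponds to t = 0.57.
R = 170 + 0.57 × (45 − 170) = 170 + 0.57 × -125 = 98.75 → 99
G = 88 + 0.57 × (121 − 88) = 88 + 0.57 × 33 = 106.81 → 107
B = 210 + 0.57 × (178 − 210) = 210 + 0.57 × -32 = 191.76 → 192

(99, 107, 192)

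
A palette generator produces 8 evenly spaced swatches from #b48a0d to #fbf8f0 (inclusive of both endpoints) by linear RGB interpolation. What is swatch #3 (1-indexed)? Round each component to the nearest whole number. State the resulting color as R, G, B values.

(200, 169, 78)

With 8 swatches and endpoints inclusive, swatch 3 sits at t = (3 − 1)/(8 − 1) = 2/7 ≈ 0.2857.
#b48a0d → (180, 138, 13); #fbf8f0 → (251, 248, 240).
R = 180 + 0.2857 × (251 − 180) = 200.285 → 200
G = 138 + 0.2857 × (248 − 138) = 169.427 → 169
B = 13 + 0.2857 × (240 − 13) = 77.854 → 78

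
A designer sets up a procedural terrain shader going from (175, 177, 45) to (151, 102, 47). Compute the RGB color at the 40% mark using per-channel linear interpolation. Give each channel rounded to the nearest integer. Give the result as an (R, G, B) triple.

40% corresponds to t = 0.4.
R = 175 + 0.4 × (151 − 175) = 175 + 0.4 × -24 = 165.4 → 165
G = 177 + 0.4 × (102 − 177) = 177 + 0.4 × -75 = 147 → 147
B = 45 + 0.4 × (47 − 45) = 45 + 0.4 × 2 = 45.8 → 46

(165, 147, 46)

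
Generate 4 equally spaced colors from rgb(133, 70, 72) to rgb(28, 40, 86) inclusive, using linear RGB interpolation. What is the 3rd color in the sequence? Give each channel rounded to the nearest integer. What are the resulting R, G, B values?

With 4 swatches and endpoints inclusive, swatch 3 sits at t = (3 − 1)/(4 − 1) = 2/3 ≈ 0.6667.
R = 133 + 0.6667 × (28 − 133) = 62.996 → 63
G = 70 + 0.6667 × (40 − 70) = 49.999 → 50
B = 72 + 0.6667 × (86 − 72) = 81.334 → 81

(63, 50, 81)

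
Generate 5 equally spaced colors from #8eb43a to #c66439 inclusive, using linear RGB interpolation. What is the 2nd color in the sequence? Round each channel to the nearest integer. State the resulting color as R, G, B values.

With 5 swatches and endpoints inclusive, swatch 2 sits at t = (2 − 1)/(5 − 1) = 1/4 ≈ 0.25.
#8eb43a → (142, 180, 58); #c66439 → (198, 100, 57).
R = 142 + 0.25 × (198 − 142) = 156 → 156
G = 180 + 0.25 × (100 − 180) = 160 → 160
B = 58 + 0.25 × (57 − 58) = 57.75 → 58

(156, 160, 58)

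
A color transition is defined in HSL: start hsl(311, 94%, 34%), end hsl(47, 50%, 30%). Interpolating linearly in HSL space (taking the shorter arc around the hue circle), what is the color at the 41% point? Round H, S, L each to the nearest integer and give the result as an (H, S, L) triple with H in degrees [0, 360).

(350, 76, 32)

Hue: 47 − 311 = -264°, but |-264| > 180 so the shorter arc goes the other way: Δh = -264 + 360 = 96°.
H = 311 + 0.41 × (96) = 350.36 → 350°
S = 94 + 0.41 × (50 − 94) = 75.96 → 76%
L = 34 + 0.41 × (30 − 34) = 32.36 → 32%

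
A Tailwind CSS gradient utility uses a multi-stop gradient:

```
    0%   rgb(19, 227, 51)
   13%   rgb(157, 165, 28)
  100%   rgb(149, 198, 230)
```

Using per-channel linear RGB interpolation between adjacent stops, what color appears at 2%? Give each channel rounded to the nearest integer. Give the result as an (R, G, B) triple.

2% lies between the 0% and 13% stops, so the local fraction is t = (2 − 0)/(13 − 0) = 2/13 ≈ 0.1538.
R = 19 + 0.1538 × (157 − 19) = 40.224 → 40
G = 227 + 0.1538 × (165 − 227) = 217.464 → 217
B = 51 + 0.1538 × (28 − 51) = 47.463 → 47

(40, 217, 47)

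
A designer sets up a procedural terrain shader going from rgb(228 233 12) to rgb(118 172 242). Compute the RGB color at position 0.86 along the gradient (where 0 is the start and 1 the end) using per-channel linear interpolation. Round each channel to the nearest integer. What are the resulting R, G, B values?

R = 228 + 0.86 × (118 − 228) = 228 + 0.86 × -110 = 133.4 → 133
G = 233 + 0.86 × (172 − 233) = 233 + 0.86 × -61 = 180.54 → 181
B = 12 + 0.86 × (242 − 12) = 12 + 0.86 × 230 = 209.8 → 210

(133, 181, 210)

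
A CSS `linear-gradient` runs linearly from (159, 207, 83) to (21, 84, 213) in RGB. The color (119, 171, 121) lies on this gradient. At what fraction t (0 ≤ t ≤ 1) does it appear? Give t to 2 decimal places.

Invert the lerp on the R channel (largest span, 138): t = (119 − 159) / (21 − 159) = -40/-138 = 0.28986.
Check on G: (171 − 207)/(84 − 207) = 0.2927 ✓

0.29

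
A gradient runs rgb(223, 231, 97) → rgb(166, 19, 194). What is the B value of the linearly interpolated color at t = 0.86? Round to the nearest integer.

180

B = 97 + 0.86 × (194 − 97) = 180.42 → 180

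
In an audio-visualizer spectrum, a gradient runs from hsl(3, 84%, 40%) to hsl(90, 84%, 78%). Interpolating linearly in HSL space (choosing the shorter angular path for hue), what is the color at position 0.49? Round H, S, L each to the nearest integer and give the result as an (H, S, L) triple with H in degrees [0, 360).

Hue arc: Δh = 90 − 3 = 87° (|Δh| ≤ 180, already the shorter path).
H = 3 + 0.49 × (87) = 45.63 → 46°
S = 84 + 0.49 × (84 − 84) = 84 → 84%
L = 40 + 0.49 × (78 − 40) = 58.62 → 59%

(46, 84, 59)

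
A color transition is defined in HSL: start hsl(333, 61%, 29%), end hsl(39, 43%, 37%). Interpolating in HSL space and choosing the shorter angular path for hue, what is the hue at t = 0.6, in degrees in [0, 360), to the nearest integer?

13

Hue: 39 − 333 = -294°, but |-294| > 180 so the shorter arc goes the other way: Δh = -294 + 360 = 66°.
H = 333 + 0.6 × (66) = 372.6 → 373 → 373 mod 360 = 13°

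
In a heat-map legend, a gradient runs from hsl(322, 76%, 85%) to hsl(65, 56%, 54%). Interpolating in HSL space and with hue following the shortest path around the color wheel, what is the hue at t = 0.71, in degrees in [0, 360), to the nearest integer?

Hue: 65 − 322 = -257°, but |-257| > 180 so the shorter arc goes the other way: Δh = -257 + 360 = 103°.
H = 322 + 0.71 × (103) = 395.13 → 395 → 395 mod 360 = 35°

35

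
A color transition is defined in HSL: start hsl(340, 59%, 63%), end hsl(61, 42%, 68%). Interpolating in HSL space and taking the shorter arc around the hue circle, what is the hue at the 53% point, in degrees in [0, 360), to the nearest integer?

23

Hue: 61 − 340 = -279°, but |-279| > 180 so the shorter arc goes the other way: Δh = -279 + 360 = 81°.
H = 340 + 0.53 × (81) = 382.93 → 383 → 383 mod 360 = 23°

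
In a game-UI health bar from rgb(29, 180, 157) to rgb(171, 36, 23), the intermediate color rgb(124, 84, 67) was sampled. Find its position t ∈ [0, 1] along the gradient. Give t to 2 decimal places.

Invert the lerp on the G channel (largest span, 144): t = (84 − 180) / (36 − 180) = -96/-144 = 0.66667.
Check on R: (124 − 29)/(171 − 29) = 0.669 ✓

0.67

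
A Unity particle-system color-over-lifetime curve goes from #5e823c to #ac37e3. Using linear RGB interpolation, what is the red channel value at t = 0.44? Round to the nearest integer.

128

R₁ = 94 (from #5e823c), R₂ = 172 (from #ac37e3).
R = 94 + 0.44 × (172 − 94) = 128.32 → 128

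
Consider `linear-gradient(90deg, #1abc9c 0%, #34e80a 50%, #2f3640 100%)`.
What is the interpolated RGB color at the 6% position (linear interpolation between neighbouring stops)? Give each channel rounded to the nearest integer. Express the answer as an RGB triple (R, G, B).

(29, 193, 138)

6% lies between the 0% and 50% stops, so the local fraction is t = (6 − 0)/(50 − 0) = 6/50 ≈ 0.12.
#1abc9c → (26, 188, 156); #34e80a → (52, 232, 10).
R = 26 + 0.12 × (52 − 26) = 29.12 → 29
G = 188 + 0.12 × (232 − 188) = 193.28 → 193
B = 156 + 0.12 × (10 − 156) = 138.48 → 138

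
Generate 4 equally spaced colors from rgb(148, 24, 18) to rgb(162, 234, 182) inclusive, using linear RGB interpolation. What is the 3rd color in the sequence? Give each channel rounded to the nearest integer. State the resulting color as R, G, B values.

(157, 164, 127)

With 4 swatches and endpoints inclusive, swatch 3 sits at t = (3 − 1)/(4 − 1) = 2/3 ≈ 0.6667.
R = 148 + 0.6667 × (162 − 148) = 157.334 → 157
G = 24 + 0.6667 × (234 − 24) = 164.007 → 164
B = 18 + 0.6667 × (182 − 18) = 127.339 → 127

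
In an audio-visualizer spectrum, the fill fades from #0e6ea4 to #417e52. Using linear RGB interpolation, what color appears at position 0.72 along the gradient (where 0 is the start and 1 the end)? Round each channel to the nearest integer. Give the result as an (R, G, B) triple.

(51, 122, 105)

#0e6ea4 → (14, 110, 164); #417e52 → (65, 126, 82).
R = 14 + 0.72 × (65 − 14) = 14 + 0.72 × 51 = 50.72 → 51
G = 110 + 0.72 × (126 − 110) = 110 + 0.72 × 16 = 121.52 → 122
B = 164 + 0.72 × (82 − 164) = 164 + 0.72 × -82 = 104.96 → 105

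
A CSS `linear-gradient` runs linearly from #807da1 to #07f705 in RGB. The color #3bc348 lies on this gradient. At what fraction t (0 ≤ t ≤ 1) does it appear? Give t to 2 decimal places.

Invert the lerp on the B channel (largest span, 156): t = (72 − 161) / (5 − 161) = -89/-156 = 0.57051.
Check on R: (59 − 128)/(7 − 128) = 0.5702 ✓

0.57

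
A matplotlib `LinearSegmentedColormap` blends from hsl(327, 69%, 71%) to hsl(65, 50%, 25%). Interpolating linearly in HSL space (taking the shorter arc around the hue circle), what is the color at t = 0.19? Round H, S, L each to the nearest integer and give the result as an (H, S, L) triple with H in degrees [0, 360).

Hue: 65 − 327 = -262°, but |-262| > 180 so the shorter arc goes the other way: Δh = -262 + 360 = 98°.
H = 327 + 0.19 × (98) = 345.62 → 346°
S = 69 + 0.19 × (50 − 69) = 65.39 → 65%
L = 71 + 0.19 × (25 − 71) = 62.26 → 62%

(346, 65, 62)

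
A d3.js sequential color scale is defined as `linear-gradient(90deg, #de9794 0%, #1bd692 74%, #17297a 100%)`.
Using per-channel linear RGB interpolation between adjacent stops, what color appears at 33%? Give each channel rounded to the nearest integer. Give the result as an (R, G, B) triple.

33% lies between the 0% and 74% stops, so the local fraction is t = (33 − 0)/(74 − 0) = 33/74 ≈ 0.4459.
#de9794 → (222, 151, 148); #1bd692 → (27, 214, 146).
R = 222 + 0.4459 × (27 − 222) = 135.049 → 135
G = 151 + 0.4459 × (214 − 151) = 179.092 → 179
B = 148 + 0.4459 × (146 − 148) = 147.108 → 147

(135, 179, 147)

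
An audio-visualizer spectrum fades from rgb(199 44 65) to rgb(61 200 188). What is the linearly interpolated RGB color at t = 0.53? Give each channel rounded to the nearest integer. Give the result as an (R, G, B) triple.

R = 199 + 0.53 × (61 − 199) = 199 + 0.53 × -138 = 125.86 → 126
G = 44 + 0.53 × (200 − 44) = 44 + 0.53 × 156 = 126.68 → 127
B = 65 + 0.53 × (188 − 65) = 65 + 0.53 × 123 = 130.19 → 130
So the blended color is (126, 127, 130), about #7e7f82.

(126, 127, 130)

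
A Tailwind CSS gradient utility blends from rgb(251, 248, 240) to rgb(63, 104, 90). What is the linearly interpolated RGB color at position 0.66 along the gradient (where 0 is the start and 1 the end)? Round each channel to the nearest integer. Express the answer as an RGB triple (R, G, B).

(127, 153, 141)

R = 251 + 0.66 × (63 − 251) = 251 + 0.66 × -188 = 126.92 → 127
G = 248 + 0.66 × (104 − 248) = 248 + 0.66 × -144 = 152.96 → 153
B = 240 + 0.66 × (90 − 240) = 240 + 0.66 × -150 = 141 → 141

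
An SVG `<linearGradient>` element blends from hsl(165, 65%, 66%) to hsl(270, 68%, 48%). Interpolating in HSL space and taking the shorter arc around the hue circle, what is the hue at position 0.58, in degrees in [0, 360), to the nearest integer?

226

Hue arc: Δh = 270 − 165 = 105° (|Δh| ≤ 180, already the shorter path).
H = 165 + 0.58 × (105) = 225.9 → 226°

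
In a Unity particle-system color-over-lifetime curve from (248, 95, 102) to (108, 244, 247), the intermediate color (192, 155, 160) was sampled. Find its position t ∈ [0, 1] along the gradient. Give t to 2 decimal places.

0.40

Invert the lerp on the G channel (largest span, 149): t = (155 − 95) / (244 − 95) = 60/149 = 0.40268.
Check on R: (192 − 248)/(108 − 248) = 0.4 ✓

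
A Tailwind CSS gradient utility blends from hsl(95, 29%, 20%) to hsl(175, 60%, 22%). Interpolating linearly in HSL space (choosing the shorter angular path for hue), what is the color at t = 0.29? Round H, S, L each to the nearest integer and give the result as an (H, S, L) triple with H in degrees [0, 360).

Hue arc: Δh = 175 − 95 = 80° (|Δh| ≤ 180, already the shorter path).
H = 95 + 0.29 × (80) = 118.2 → 118°
S = 29 + 0.29 × (60 − 29) = 37.99 → 38%
L = 20 + 0.29 × (22 − 20) = 20.58 → 21%

(118, 38, 21)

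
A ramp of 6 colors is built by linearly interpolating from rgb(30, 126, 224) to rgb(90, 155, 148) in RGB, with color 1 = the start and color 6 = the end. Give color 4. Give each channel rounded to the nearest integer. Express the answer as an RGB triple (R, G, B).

(66, 143, 178)

With 6 swatches and endpoints inclusive, swatch 4 sits at t = (4 − 1)/(6 − 1) = 3/5 ≈ 0.6.
R = 30 + 0.6 × (90 − 30) = 66 → 66
G = 126 + 0.6 × (155 − 126) = 143.4 → 143
B = 224 + 0.6 × (148 − 224) = 178.4 → 178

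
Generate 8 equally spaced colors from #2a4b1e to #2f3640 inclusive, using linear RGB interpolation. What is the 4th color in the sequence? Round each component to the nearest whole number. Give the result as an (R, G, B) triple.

With 8 swatches and endpoints inclusive, swatch 4 sits at t = (4 − 1)/(8 − 1) = 3/7 ≈ 0.4286.
#2a4b1e → (42, 75, 30); #2f3640 → (47, 54, 64).
R = 42 + 0.4286 × (47 − 42) = 44.143 → 44
G = 75 + 0.4286 × (54 − 75) = 65.999 → 66
B = 30 + 0.4286 × (64 − 30) = 44.572 → 45

(44, 66, 45)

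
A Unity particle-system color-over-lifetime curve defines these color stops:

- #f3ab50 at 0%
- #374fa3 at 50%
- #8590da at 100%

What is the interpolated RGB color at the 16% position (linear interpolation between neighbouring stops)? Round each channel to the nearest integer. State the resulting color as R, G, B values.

16% lies between the 0% and 50% stops, so the local fraction is t = (16 − 0)/(50 − 0) = 16/50 ≈ 0.32.
#f3ab50 → (243, 171, 80); #374fa3 → (55, 79, 163).
R = 243 + 0.32 × (55 − 243) = 182.84 → 183
G = 171 + 0.32 × (79 − 171) = 141.56 → 142
B = 80 + 0.32 × (163 − 80) = 106.56 → 107

(183, 142, 107)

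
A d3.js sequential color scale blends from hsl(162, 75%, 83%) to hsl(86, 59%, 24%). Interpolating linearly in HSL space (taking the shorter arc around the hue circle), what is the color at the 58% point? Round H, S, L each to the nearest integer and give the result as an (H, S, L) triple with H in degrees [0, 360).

Hue arc: Δh = 86 − 162 = -76° (|Δh| ≤ 180, already the shorter path).
H = 162 + 0.58 × (-76) = 117.92 → 118°
S = 75 + 0.58 × (59 − 75) = 65.72 → 66%
L = 83 + 0.58 × (24 − 83) = 48.78 → 49%

(118, 66, 49)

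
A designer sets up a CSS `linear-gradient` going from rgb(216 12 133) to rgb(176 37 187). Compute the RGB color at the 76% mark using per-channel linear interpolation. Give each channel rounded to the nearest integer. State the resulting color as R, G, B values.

76% corresponds to t = 0.76.
R = 216 + 0.76 × (176 − 216) = 216 + 0.76 × -40 = 185.6 → 186
G = 12 + 0.76 × (37 − 12) = 12 + 0.76 × 25 = 31 → 31
B = 133 + 0.76 × (187 − 133) = 133 + 0.76 × 54 = 174.04 → 174

(186, 31, 174)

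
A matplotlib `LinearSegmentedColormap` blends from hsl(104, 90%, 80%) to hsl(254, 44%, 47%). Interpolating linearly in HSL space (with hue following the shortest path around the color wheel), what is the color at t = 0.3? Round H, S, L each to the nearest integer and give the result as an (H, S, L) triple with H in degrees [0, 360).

Hue arc: Δh = 254 − 104 = 150° (|Δh| ≤ 180, already the shorter path).
H = 104 + 0.3 × (150) = 149 → 149°
S = 90 + 0.3 × (44 − 90) = 76.2 → 76%
L = 80 + 0.3 × (47 − 80) = 70.1 → 70%

(149, 76, 70)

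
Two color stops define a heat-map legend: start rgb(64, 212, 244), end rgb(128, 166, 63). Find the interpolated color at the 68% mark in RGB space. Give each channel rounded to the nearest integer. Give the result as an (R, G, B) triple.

(108, 181, 121)

68% corresponds to t = 0.68.
R = 64 + 0.68 × (128 − 64) = 64 + 0.68 × 64 = 107.52 → 108
G = 212 + 0.68 × (166 − 212) = 212 + 0.68 × -46 = 180.72 → 181
B = 244 + 0.68 × (63 − 244) = 244 + 0.68 × -181 = 120.92 → 121
So the blended color is (108, 181, 121), about #6cb579.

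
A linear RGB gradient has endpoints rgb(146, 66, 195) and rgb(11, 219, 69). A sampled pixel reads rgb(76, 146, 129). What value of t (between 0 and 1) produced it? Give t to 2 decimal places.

Invert the lerp on the G channel (largest span, 153): t = (146 − 66) / (219 − 66) = 80/153 = 0.52288.
Check on R: (76 − 146)/(11 − 146) = 0.5185 ✓

0.52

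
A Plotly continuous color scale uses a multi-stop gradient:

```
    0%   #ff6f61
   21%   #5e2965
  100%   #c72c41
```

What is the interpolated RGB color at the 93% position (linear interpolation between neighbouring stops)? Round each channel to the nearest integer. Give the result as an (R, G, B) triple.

(190, 44, 68)

93% lies between the 21% and 100% stops, so the local fraction is t = (93 − 21)/(100 − 21) = 72/79 ≈ 0.9114.
#5e2965 → (94, 41, 101); #c72c41 → (199, 44, 65).
R = 94 + 0.9114 × (199 − 94) = 189.697 → 190
G = 41 + 0.9114 × (44 − 41) = 43.734 → 44
B = 101 + 0.9114 × (65 − 101) = 68.19 → 68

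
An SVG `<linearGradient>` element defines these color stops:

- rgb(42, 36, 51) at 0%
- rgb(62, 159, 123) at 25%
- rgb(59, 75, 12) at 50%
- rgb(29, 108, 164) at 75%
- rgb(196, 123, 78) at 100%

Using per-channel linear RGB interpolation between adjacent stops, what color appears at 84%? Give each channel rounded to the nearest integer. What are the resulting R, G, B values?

84% lies between the 75% and 100% stops, so the local fraction is t = (84 − 75)/(100 − 75) = 9/25 ≈ 0.36.
R = 29 + 0.36 × (196 − 29) = 89.12 → 89
G = 108 + 0.36 × (123 − 108) = 113.4 → 113
B = 164 + 0.36 × (78 − 164) = 133.04 → 133

(89, 113, 133)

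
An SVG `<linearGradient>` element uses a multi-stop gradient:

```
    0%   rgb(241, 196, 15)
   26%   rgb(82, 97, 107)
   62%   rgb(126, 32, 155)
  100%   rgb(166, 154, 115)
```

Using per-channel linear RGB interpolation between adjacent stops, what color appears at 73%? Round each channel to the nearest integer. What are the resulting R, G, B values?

73% lies between the 62% and 100% stops, so the local fraction is t = (73 − 62)/(100 − 62) = 11/38 ≈ 0.2895.
R = 126 + 0.2895 × (166 − 126) = 137.58 → 138
G = 32 + 0.2895 × (154 − 32) = 67.319 → 67
B = 155 + 0.2895 × (115 − 155) = 143.42 → 143

(138, 67, 143)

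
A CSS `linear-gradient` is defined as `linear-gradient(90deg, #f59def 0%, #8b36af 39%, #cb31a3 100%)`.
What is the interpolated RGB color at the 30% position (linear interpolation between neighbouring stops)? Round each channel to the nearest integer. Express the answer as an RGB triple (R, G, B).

(163, 78, 190)

30% lies between the 0% and 39% stops, so the local fraction is t = (30 − 0)/(39 − 0) = 30/39 ≈ 0.7692.
#f59def → (245, 157, 239); #8b36af → (139, 54, 175).
R = 245 + 0.7692 × (139 − 245) = 163.465 → 163
G = 157 + 0.7692 × (54 − 157) = 77.772 → 78
B = 239 + 0.7692 × (175 − 239) = 189.771 → 190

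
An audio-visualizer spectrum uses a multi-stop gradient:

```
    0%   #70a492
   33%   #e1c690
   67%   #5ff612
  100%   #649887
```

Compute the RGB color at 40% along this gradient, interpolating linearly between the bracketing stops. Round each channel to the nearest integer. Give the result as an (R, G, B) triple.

40% lies between the 33% and 67% stops, so the local fraction is t = (40 − 33)/(67 − 33) = 7/34 ≈ 0.2059.
#e1c690 → (225, 198, 144); #5ff612 → (95, 246, 18).
R = 225 + 0.2059 × (95 − 225) = 198.233 → 198
G = 198 + 0.2059 × (246 − 198) = 207.883 → 208
B = 144 + 0.2059 × (18 − 144) = 118.057 → 118

(198, 208, 118)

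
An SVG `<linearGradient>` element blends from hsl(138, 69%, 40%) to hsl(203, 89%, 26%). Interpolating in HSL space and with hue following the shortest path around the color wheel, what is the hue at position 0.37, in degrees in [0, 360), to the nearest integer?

Hue arc: Δh = 203 − 138 = 65° (|Δh| ≤ 180, already the shorter path).
H = 138 + 0.37 × (65) = 162.05 → 162°

162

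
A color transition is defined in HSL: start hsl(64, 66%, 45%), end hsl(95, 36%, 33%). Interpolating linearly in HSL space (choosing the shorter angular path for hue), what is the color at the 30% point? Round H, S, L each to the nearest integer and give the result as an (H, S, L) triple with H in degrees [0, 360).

Hue arc: Δh = 95 − 64 = 31° (|Δh| ≤ 180, already the shorter path).
H = 64 + 0.3 × (31) = 73.3 → 73°
S = 66 + 0.3 × (36 − 66) = 57 → 57%
L = 45 + 0.3 × (33 − 45) = 41.4 → 41%

(73, 57, 41)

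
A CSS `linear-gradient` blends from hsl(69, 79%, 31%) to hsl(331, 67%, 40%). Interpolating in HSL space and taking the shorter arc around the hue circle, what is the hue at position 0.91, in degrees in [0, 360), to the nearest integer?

340

Hue: 331 − 69 = 262°, but |262| > 180 so the shorter arc goes the other way: Δh = 262 − 360 = -98°.
H = 69 + 0.91 × (-98) = -20.18 → -20 → -20 mod 360 = 340°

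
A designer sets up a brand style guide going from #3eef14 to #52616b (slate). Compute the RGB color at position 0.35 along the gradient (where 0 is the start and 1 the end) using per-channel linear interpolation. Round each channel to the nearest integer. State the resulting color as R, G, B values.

(69, 189, 50)

#3eef14 → (62, 239, 20); #52616b → (82, 97, 107).
R = 62 + 0.35 × (82 − 62) = 62 + 0.35 × 20 = 69 → 69
G = 239 + 0.35 × (97 − 239) = 239 + 0.35 × -142 = 189.3 → 189
B = 20 + 0.35 × (107 − 20) = 20 + 0.35 × 87 = 50.45 → 50
So the blended color is (69, 189, 50), about #45bd32.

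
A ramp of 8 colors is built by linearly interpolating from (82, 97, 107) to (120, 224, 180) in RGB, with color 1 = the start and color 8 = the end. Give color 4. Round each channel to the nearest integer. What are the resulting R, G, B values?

(98, 151, 138)

With 8 swatches and endpoints inclusive, swatch 4 sits at t = (4 − 1)/(8 − 1) = 3/7 ≈ 0.4286.
R = 82 + 0.4286 × (120 − 82) = 98.287 → 98
G = 97 + 0.4286 × (224 − 97) = 151.432 → 151
B = 107 + 0.4286 × (180 − 107) = 138.288 → 138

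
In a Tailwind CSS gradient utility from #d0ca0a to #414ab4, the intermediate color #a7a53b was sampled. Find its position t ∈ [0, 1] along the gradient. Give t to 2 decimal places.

0.29

Invert the lerp on the B channel (largest span, 170): t = (59 − 10) / (180 − 10) = 49/170 = 0.28824.
Check on R: (167 − 208)/(65 − 208) = 0.2867 ✓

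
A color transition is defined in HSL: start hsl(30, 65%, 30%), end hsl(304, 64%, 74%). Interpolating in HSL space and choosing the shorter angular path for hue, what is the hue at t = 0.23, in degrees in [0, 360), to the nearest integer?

10

Hue: 304 − 30 = 274°, but |274| > 180 so the shorter arc goes the other way: Δh = 274 − 360 = -86°.
H = 30 + 0.23 × (-86) = 10.22 → 10°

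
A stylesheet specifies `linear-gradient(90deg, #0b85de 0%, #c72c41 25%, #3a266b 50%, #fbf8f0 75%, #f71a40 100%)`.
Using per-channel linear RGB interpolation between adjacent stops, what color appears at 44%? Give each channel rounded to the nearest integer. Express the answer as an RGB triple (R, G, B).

(92, 39, 97)

44% lies between the 25% and 50% stops, so the local fraction is t = (44 − 25)/(50 − 25) = 19/25 ≈ 0.76.
#c72c41 → (199, 44, 65); #3a266b → (58, 38, 107).
R = 199 + 0.76 × (58 − 199) = 91.84 → 92
G = 44 + 0.76 × (38 − 44) = 39.44 → 39
B = 65 + 0.76 × (107 − 65) = 96.92 → 97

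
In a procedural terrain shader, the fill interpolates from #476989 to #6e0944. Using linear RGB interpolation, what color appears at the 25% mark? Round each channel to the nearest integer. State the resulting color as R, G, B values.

#476989 → (71, 105, 137); #6e0944 → (110, 9, 68).
25% corresponds to t = 0.25.
R = 71 + 0.25 × (110 − 71) = 71 + 0.25 × 39 = 80.75 → 81
G = 105 + 0.25 × (9 − 105) = 105 + 0.25 × -96 = 81 → 81
B = 137 + 0.25 × (68 − 137) = 137 + 0.25 × -69 = 119.75 → 120
So the blended color is (81, 81, 120), about #515178.

(81, 81, 120)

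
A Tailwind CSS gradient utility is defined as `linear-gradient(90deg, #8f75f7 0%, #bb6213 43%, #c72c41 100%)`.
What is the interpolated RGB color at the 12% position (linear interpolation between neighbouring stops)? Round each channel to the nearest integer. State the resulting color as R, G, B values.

12% lies between the 0% and 43% stops, so the local fraction is t = (12 − 0)/(43 − 0) = 12/43 ≈ 0.2791.
#8f75f7 → (143, 117, 247); #bb6213 → (187, 98, 19).
R = 143 + 0.2791 × (187 − 143) = 155.28 → 155
G = 117 + 0.2791 × (98 − 117) = 111.697 → 112
B = 247 + 0.2791 × (19 − 247) = 183.365 → 183

(155, 112, 183)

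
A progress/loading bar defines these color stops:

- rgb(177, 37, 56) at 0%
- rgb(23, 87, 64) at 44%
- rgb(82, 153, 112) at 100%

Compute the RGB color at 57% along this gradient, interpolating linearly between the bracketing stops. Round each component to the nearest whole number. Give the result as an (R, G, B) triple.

57% lies between the 44% and 100% stops, so the local fraction is t = (57 − 44)/(100 − 44) = 13/56 ≈ 0.2321.
R = 23 + 0.2321 × (82 − 23) = 36.694 → 37
G = 87 + 0.2321 × (153 − 87) = 102.319 → 102
B = 64 + 0.2321 × (112 − 64) = 75.141 → 75

(37, 102, 75)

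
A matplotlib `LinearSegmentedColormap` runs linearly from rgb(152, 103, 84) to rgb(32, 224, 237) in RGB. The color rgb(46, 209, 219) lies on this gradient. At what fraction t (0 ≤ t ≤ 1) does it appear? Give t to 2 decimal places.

Invert the lerp on the B channel (largest span, 153): t = (219 − 84) / (237 − 84) = 135/153 = 0.88235.
Check on R: (46 − 152)/(32 − 152) = 0.8833 ✓

0.88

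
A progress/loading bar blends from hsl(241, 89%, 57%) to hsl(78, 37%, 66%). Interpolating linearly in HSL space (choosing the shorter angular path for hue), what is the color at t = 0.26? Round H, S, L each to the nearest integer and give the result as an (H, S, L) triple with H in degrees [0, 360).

Hue arc: Δh = 78 − 241 = -163° (|Δh| ≤ 180, already the shorter path).
H = 241 + 0.26 × (-163) = 198.62 → 199°
S = 89 + 0.26 × (37 − 89) = 75.48 → 75%
L = 57 + 0.26 × (66 − 57) = 59.34 → 59%

(199, 75, 59)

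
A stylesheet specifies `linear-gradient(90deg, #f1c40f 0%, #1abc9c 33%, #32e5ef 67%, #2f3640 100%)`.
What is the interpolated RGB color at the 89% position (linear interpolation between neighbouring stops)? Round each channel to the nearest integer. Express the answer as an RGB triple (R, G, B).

(48, 112, 122)

89% lies between the 67% and 100% stops, so the local fraction is t = (89 − 67)/(100 − 67) = 22/33 ≈ 0.6667.
#32e5ef → (50, 229, 239); #2f3640 → (47, 54, 64).
R = 50 + 0.6667 × (47 − 50) = 48 → 48
G = 229 + 0.6667 × (54 − 229) = 112.328 → 112
B = 239 + 0.6667 × (64 − 239) = 122.328 → 122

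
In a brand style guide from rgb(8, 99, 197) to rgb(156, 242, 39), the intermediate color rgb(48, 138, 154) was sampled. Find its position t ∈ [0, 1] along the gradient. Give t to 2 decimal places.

Invert the lerp on the B channel (largest span, 158): t = (154 − 197) / (39 − 197) = -43/-158 = 0.27215.
Check on R: (48 − 8)/(156 − 8) = 0.2703 ✓

0.27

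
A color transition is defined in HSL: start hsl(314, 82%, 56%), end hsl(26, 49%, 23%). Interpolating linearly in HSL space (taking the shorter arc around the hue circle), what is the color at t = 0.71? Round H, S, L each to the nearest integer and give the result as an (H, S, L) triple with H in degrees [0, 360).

Hue: 26 − 314 = -288°, but |-288| > 180 so the shorter arc goes the other way: Δh = -288 + 360 = 72°.
H = 314 + 0.71 × (72) = 365.12 → 365 → 365 mod 360 = 5°
S = 82 + 0.71 × (49 − 82) = 58.57 → 59%
L = 56 + 0.71 × (23 − 56) = 32.57 → 33%

(5, 59, 33)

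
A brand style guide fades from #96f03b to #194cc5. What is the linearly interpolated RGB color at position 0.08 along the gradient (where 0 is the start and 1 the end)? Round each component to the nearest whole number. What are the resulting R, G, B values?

#96f03b → (150, 240, 59); #194cc5 → (25, 76, 197).
R = 150 + 0.08 × (25 − 150) = 150 + 0.08 × -125 = 140 → 140
G = 240 + 0.08 × (76 − 240) = 240 + 0.08 × -164 = 226.88 → 227
B = 59 + 0.08 × (197 − 59) = 59 + 0.08 × 138 = 70.04 → 70

(140, 227, 70)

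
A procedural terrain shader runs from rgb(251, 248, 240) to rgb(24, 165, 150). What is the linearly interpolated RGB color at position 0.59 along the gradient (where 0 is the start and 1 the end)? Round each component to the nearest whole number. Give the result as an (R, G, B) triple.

R = 251 + 0.59 × (24 − 251) = 251 + 0.59 × -227 = 117.07 → 117
G = 248 + 0.59 × (165 − 248) = 248 + 0.59 × -83 = 199.03 → 199
B = 240 + 0.59 × (150 − 240) = 240 + 0.59 × -90 = 186.9 → 187
So the blended color is (117, 199, 187), about #75c7bb.

(117, 199, 187)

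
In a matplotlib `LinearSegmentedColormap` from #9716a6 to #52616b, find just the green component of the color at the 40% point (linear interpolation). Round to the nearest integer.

52

G₁ = 22 (from #9716a6), G₂ = 97 (from #52616b).
G = 22 + 0.4 × (97 − 22) = 52 → 52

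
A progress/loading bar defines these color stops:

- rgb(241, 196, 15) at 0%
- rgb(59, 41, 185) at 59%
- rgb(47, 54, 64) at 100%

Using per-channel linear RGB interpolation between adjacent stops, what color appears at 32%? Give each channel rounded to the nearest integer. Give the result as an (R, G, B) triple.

32% lies between the 0% and 59% stops, so the local fraction is t = (32 − 0)/(59 − 0) = 32/59 ≈ 0.5424.
R = 241 + 0.5424 × (59 − 241) = 142.283 → 142
G = 196 + 0.5424 × (41 − 196) = 111.928 → 112
B = 15 + 0.5424 × (185 − 15) = 107.208 → 107

(142, 112, 107)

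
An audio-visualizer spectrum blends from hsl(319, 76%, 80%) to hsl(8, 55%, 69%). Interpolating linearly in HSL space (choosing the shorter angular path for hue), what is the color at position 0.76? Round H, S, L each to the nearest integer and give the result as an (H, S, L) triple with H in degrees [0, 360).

Hue: 8 − 319 = -311°, but |-311| > 180 so the shorter arc goes the other way: Δh = -311 + 360 = 49°.
H = 319 + 0.76 × (49) = 356.24 → 356°
S = 76 + 0.76 × (55 − 76) = 60.04 → 60%
L = 80 + 0.76 × (69 − 80) = 71.64 → 72%

(356, 60, 72)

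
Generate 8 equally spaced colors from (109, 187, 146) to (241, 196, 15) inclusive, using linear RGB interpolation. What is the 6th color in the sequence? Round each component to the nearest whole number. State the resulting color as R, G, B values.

(203, 193, 52)

With 8 swatches and endpoints inclusive, swatch 6 sits at t = (6 − 1)/(8 − 1) = 5/7 ≈ 0.7143.
R = 109 + 0.7143 × (241 − 109) = 203.288 → 203
G = 187 + 0.7143 × (196 − 187) = 193.429 → 193
B = 146 + 0.7143 × (15 − 146) = 52.427 → 52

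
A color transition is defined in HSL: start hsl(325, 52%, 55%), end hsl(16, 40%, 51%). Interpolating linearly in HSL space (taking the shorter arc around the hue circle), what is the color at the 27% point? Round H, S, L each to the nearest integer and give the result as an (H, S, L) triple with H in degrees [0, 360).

Hue: 16 − 325 = -309°, but |-309| > 180 so the shorter arc goes the other way: Δh = -309 + 360 = 51°.
H = 325 + 0.27 × (51) = 338.77 → 339°
S = 52 + 0.27 × (40 − 52) = 48.76 → 49%
L = 55 + 0.27 × (51 − 55) = 53.92 → 54%

(339, 49, 54)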